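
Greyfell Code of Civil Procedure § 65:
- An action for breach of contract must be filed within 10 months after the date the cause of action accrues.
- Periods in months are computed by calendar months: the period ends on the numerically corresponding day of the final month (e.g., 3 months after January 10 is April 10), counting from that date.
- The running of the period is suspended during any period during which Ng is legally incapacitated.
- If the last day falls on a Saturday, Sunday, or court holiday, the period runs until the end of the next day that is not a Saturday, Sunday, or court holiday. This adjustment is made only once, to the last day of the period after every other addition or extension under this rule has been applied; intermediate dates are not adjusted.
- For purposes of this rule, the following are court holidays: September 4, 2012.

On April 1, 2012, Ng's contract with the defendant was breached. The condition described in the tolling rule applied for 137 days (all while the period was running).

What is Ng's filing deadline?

10 months after April 1, 2012 is February 1, 2013.
Tolling adds 137 days: February 1, 2013 + 137 days = June 18, 2013.
June 18, 2013 is a Tuesday and not a court holiday, so no extension applies.

June 18, 2013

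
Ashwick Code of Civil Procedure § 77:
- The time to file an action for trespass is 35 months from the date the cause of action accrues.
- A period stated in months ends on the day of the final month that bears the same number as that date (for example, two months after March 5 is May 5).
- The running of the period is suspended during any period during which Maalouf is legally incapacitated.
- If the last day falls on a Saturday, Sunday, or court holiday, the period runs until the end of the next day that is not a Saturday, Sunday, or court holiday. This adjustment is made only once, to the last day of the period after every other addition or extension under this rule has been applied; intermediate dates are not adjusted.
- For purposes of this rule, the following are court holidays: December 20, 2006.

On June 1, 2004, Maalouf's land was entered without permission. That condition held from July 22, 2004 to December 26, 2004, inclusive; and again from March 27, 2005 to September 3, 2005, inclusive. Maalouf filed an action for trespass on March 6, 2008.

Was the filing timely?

35 months after June 1, 2004 is May 1, 2007.
From July 22, 2004 through December 26, 2004 inclusive is 158 days; tolling adds 158 days: May 1, 2007 + 158 days = October 6, 2007.
From March 27, 2005 through September 3, 2005 inclusive is 161 days; tolling adds 161 days: October 6, 2007 + 161 days = March 15, 2008.
March 15, 2008 is Saturday; March 16, 2008 is Sunday. The next qualifying day is March 17, 2008.
The deadline is March 17, 2008; the filing on March 6, 2008 is on or before that date.

Yes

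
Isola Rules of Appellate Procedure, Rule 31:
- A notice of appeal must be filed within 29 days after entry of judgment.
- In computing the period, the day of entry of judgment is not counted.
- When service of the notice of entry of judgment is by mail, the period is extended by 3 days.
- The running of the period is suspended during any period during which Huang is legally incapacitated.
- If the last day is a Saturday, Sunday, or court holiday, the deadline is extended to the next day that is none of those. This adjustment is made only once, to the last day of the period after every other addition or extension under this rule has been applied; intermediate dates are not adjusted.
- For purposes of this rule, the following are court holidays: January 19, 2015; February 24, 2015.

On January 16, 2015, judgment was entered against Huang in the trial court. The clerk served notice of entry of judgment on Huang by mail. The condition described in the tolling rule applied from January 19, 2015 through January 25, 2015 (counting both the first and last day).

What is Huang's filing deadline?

29 days after January 16, 2015 is February 14, 2015.
Service was by mail, adding 3 days: February 14, 2015 + 3 days = February 17, 2015.
From January 19, 2015 through January 25, 2015 inclusive is 7 days; tolling adds 7 days: February 17, 2015 + 7 days = February 24, 2015.
February 24, 2015 is a listed holiday. The next qualifying day is February 25, 2015.

February 25, 2015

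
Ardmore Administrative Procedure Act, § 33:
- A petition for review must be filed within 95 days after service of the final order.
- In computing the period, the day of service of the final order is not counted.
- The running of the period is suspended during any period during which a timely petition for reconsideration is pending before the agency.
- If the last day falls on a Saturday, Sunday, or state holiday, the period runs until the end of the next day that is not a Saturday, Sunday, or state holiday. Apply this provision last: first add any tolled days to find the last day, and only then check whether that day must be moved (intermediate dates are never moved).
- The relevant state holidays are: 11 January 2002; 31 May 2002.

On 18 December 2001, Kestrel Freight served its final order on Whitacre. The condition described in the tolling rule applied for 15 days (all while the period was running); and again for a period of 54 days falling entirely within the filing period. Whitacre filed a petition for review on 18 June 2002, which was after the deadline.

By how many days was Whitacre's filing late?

95 days after 18 December 2001 is March 23, 2002.
Tolling adds 15 days: March 23, 2002 + 15 days = April 7, 2002.
Tolling adds 54 days: April 7, 2002 + 54 days = May 31, 2002.
May 31, 2002 is a listed holiday; June 1, 2002 is Saturday; June 2, 2002 is Sunday. The next qualifying day is June 3, 2002.
The deadline is June 3, 2002; from June 3, 2002 to June 18, 2002 is 15 days.

15 days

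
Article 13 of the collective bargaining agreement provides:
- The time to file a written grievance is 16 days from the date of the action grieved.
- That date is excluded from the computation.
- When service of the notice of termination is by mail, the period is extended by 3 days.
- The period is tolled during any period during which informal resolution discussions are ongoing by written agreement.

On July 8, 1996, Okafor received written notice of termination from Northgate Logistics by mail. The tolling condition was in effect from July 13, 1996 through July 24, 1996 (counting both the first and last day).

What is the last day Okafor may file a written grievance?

16 days after July 8, 1996 is July 24, 1996.
Service was by mail, adding 3 days: July 24, 1996 + 3 days = July 27, 1996.
From July 13, 1996 through July 24, 1996 inclusive is 12 days; tolling adds 12 days: July 27, 1996 + 12 days = August 8, 1996.

August 8, 1996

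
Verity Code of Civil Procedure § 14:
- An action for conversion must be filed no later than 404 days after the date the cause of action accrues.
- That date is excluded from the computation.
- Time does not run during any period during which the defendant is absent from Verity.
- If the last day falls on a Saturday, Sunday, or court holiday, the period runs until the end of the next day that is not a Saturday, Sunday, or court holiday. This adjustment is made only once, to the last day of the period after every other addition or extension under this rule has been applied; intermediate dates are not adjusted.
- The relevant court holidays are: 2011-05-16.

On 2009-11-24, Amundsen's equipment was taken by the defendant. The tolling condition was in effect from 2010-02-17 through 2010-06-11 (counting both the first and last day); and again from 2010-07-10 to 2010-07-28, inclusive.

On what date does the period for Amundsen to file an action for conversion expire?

May 17, 2011

404 days after 2009-11-24 is January 2, 2011.
From February 17, 2010 through June 11, 2010 inclusive is 115 days; tolling adds 115 days: January 2, 2011 + 115 days = April 27, 2011.
From July 10, 2010 through July 28, 2010 inclusive is 19 days; tolling adds 19 days: April 27, 2011 + 19 days = May 16, 2011.
May 16, 2011 is a listed holiday. The next qualifying day is May 17, 2011.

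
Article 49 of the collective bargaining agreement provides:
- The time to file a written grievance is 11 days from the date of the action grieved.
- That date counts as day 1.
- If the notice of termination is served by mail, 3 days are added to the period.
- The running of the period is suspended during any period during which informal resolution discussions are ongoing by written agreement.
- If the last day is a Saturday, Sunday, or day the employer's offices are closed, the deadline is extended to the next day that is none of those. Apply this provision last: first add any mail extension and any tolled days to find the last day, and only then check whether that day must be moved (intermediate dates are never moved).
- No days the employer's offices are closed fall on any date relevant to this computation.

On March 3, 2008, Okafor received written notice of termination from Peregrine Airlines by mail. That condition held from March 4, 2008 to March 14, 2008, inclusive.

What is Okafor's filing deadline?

March 27, 2008

Counting March 3, 2008 as day 1, day 11 is March 13, 2008.
Service was by mail, adding 3 days: March 13, 2008 + 3 days = March 16, 2008.
From March 4, 2008 through March 14, 2008 inclusive is 11 days; tolling adds 11 days: March 16, 2008 + 11 days = March 27, 2008.
March 27, 2008 is a Thursday and not a day the employer's offices are closed, so no extension applies.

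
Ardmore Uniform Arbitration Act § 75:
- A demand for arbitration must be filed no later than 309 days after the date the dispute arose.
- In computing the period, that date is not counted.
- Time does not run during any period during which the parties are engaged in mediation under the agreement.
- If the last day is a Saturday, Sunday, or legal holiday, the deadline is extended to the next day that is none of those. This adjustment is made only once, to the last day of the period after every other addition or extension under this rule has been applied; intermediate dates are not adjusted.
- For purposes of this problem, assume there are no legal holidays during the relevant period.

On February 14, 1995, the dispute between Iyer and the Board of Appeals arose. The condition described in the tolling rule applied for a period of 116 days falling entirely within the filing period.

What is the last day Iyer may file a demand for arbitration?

309 days after February 14, 1995 is December 20, 1995.
Tolling adds 116 days: December 20, 1995 + 116 days = April 14, 1996.
April 14, 1996 is Sunday. The next qualifying day is April 15, 1996.

April 15, 1996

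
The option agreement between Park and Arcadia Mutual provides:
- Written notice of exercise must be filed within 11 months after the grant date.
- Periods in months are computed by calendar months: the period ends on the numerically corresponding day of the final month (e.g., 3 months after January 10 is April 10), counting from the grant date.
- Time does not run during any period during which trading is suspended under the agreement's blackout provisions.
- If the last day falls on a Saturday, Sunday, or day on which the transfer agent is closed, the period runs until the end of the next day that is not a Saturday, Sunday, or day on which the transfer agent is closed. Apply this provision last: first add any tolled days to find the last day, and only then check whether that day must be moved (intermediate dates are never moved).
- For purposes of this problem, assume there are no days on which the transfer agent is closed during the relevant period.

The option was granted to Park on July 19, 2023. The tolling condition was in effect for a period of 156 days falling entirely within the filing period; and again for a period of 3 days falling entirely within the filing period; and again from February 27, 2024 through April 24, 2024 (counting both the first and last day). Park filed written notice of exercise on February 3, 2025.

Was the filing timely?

11 months after July 19, 2023 is June 19, 2024.
Tolling adds 156 days: June 19, 2024 + 156 days = November 22, 2024.
Tolling adds 3 days: November 22, 2024 + 3 days = November 25, 2024.
From February 27, 2024 through April 24, 2024 inclusive is 58 days; tolling adds 58 days: November 25, 2024 + 58 days = January 22, 2025.
January 22, 2025 is a Wednesday and not a day on which the transfer agent is closed, so no extension applies.
The deadline is January 22, 2025; the filing on February 3, 2025 is after that date.

No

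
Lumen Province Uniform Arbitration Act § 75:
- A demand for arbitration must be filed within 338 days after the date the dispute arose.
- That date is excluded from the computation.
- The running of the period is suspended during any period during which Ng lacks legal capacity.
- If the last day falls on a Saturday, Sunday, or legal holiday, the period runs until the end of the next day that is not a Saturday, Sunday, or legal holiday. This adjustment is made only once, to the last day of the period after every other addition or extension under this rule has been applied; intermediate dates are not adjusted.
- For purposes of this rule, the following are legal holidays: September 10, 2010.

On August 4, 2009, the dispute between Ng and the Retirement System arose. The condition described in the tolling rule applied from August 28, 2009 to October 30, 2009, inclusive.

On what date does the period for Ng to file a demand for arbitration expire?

338 days after August 4, 2009 is July 8, 2010.
From August 28, 2009 through October 30, 2009 inclusive is 64 days; tolling adds 64 days: July 8, 2010 + 64 days = September 10, 2010.
September 10, 2010 is a listed holiday; September 11, 2010 is Saturday; September 12, 2010 is Sunday. The next qualifying day is September 13, 2010.

September 13, 2010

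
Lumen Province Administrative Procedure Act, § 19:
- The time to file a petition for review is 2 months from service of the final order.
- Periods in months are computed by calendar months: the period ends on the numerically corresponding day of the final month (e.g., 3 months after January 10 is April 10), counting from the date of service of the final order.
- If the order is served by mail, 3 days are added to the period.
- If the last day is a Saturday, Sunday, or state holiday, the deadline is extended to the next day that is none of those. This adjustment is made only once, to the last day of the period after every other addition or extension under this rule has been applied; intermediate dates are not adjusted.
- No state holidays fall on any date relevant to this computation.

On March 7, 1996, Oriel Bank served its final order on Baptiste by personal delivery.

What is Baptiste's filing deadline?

May 7, 1996

2 months after March 7, 1996 is May 7, 1996.
Service was not by mail, so no mail extension applies.
May 7, 1996 is a Tuesday and not a state holiday, so no extension applies.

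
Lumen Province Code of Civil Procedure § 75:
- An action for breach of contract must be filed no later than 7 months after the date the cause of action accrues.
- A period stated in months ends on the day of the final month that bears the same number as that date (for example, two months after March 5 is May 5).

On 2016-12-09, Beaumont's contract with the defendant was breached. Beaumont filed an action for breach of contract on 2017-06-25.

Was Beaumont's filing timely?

Yes

7 months after 2016-12-09 is July 9, 2017.
The deadline is July 9, 2017; the filing on June 25, 2017 is on or before that date.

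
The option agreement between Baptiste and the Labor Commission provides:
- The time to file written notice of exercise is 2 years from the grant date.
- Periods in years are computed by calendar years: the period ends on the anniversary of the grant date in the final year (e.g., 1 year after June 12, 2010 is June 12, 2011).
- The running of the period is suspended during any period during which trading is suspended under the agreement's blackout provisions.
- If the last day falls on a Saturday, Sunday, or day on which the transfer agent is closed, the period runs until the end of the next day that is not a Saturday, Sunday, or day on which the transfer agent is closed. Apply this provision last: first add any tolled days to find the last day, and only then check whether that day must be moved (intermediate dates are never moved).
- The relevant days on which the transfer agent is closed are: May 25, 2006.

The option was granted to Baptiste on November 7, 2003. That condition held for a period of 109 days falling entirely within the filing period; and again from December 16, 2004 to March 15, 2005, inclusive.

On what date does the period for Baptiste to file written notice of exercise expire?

May 26, 2006

2 years after November 7, 2003 is November 7, 2005.
Tolling adds 109 days: November 7, 2005 + 109 days = February 24, 2006.
From December 16, 2004 through March 15, 2005 inclusive is 90 days; tolling adds 90 days: February 24, 2006 + 90 days = May 25, 2006.
May 25, 2006 is a listed holiday. The next qualifying day is May 26, 2006.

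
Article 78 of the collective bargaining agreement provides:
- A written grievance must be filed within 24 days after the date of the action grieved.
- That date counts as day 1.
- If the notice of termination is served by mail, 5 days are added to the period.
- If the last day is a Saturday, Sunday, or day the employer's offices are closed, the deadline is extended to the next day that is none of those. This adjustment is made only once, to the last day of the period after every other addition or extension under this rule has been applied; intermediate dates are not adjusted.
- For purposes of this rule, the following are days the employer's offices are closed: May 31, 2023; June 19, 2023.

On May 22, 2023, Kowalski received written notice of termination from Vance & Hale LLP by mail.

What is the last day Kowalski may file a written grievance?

Counting May 22, 2023 as day 1, day 24 is June 14, 2023.
Service was by mail, adding 5 days: June 14, 2023 + 5 days = June 19, 2023.
June 19, 2023 is a listed holiday. The next qualifying day is June 20, 2023.

June 20, 2023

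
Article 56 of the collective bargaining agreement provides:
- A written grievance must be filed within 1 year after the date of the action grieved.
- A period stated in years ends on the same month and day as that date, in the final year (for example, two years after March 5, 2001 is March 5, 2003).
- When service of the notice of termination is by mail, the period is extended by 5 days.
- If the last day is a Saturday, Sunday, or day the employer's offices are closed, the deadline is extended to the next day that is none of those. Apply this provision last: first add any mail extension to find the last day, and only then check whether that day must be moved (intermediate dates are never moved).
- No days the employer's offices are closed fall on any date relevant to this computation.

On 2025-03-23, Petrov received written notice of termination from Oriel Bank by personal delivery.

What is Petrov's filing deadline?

1 year after 2025-03-23 is March 23, 2026.
Service was not by mail, so no mail extension applies.
March 23, 2026 is a Monday and not a day the employer's offices are closed, so no extension applies.

March 23, 2026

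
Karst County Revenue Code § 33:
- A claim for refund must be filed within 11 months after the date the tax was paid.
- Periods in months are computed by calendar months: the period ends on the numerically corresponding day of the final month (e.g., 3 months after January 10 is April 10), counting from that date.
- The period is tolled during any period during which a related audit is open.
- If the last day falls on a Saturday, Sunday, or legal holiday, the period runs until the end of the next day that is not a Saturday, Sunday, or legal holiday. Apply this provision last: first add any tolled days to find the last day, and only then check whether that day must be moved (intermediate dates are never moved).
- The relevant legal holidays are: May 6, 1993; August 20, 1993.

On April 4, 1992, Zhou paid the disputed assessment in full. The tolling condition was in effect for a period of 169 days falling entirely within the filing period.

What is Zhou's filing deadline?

August 23, 1993

11 months after April 4, 1992 is March 4, 1993.
Tolling adds 169 days: March 4, 1993 + 169 days = August 20, 1993.
August 20, 1993 is a listed holiday; August 21, 1993 is Saturday; August 22, 1993 is Sunday. The next qualifying day is August 23, 1993.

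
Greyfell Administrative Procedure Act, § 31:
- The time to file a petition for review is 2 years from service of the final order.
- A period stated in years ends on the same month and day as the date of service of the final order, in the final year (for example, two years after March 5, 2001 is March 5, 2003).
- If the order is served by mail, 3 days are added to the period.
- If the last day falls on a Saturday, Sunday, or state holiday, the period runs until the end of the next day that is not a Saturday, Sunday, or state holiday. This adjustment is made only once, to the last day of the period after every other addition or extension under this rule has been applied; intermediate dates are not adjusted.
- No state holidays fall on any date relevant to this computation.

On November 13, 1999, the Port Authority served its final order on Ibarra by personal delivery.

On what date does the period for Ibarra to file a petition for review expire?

2 years after November 13, 1999 is November 13, 2001.
Service was not by mail, so no mail extension applies.
November 13, 2001 is a Tuesday and not a state holiday, so no extension applies.

November 13, 2001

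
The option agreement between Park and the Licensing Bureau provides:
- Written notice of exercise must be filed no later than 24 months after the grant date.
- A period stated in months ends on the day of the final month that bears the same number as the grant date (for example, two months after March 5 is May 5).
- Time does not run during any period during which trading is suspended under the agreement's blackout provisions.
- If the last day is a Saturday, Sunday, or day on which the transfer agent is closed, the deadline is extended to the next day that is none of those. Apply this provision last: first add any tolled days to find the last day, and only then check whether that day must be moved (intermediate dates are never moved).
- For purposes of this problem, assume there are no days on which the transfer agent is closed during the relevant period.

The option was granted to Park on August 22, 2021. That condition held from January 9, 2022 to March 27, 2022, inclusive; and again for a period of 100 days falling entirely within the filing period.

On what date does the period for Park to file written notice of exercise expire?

February 16, 2024

24 months after August 22, 2021 is August 22, 2023.
From January 9, 2022 through March 27, 2022 inclusive is 78 days; tolling adds 78 days: August 22, 2023 + 78 days = November 8, 2023.
Tolling adds 100 days: November 8, 2023 + 100 days = February 16, 2024.
February 16, 2024 is a Friday and not a day on which the transfer agent is closed, so no extension applies.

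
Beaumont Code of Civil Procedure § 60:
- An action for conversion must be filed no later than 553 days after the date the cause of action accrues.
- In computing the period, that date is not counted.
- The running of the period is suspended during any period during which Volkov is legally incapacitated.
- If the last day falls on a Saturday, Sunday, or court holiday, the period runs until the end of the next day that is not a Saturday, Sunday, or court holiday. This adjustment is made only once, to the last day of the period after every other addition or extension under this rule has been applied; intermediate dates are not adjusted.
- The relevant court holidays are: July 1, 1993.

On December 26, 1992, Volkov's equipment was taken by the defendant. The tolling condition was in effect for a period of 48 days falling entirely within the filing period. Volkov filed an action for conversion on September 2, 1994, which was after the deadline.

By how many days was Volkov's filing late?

14 days

553 days after December 26, 1992 is July 2, 1994.
Tolling adds 48 days: July 2, 1994 + 48 days = August 19, 1994.
August 19, 1994 is a Friday and not a court holiday, so no extension applies.
The deadline is August 19, 1994; from August 19, 1994 to September 2, 1994 is 14 days.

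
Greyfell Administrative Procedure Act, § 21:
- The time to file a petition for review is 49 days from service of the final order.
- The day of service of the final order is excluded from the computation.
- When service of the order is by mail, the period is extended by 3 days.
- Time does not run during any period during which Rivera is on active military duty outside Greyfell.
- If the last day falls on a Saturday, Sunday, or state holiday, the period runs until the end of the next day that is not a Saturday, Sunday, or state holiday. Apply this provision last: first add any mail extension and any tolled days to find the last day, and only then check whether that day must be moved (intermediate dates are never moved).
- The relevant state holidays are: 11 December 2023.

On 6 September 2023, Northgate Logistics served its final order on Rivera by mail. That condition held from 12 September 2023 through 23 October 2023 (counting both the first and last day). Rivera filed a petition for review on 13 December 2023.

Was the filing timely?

49 days after 6 September 2023 is October 25, 2023.
Service was by mail, adding 3 days: October 25, 2023 + 3 days = October 28, 2023.
From September 12, 2023 through October 23, 2023 inclusive is 42 days; tolling adds 42 days: October 28, 2023 + 42 days = December 9, 2023.
December 9, 2023 is Saturday; December 10, 2023 is Sunday; December 11, 2023 is a listed holiday. The next qualifying day is December 12, 2023.
The deadline is December 12, 2023; the filing on December 13, 2023 is after that date.

No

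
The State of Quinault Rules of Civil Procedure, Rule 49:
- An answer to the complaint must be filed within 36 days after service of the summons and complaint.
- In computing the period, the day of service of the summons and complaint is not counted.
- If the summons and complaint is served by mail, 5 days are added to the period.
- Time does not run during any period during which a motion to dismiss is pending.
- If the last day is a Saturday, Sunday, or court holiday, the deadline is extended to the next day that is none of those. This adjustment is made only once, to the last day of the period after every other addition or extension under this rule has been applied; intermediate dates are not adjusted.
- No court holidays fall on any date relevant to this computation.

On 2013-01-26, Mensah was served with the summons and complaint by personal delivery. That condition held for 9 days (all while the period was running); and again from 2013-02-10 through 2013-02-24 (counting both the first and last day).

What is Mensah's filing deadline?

March 27, 2013

36 days after 2013-01-26 is March 3, 2013.
Service was not by mail, so no mail extension applies.
Tolling adds 9 days: March 3, 2013 + 9 days = March 12, 2013.
From February 10, 2013 through February 24, 2013 inclusive is 15 days; tolling adds 15 days: March 12, 2013 + 15 days = March 27, 2013.
March 27, 2013 is a Wednesday and not a court holiday, so no extension applies.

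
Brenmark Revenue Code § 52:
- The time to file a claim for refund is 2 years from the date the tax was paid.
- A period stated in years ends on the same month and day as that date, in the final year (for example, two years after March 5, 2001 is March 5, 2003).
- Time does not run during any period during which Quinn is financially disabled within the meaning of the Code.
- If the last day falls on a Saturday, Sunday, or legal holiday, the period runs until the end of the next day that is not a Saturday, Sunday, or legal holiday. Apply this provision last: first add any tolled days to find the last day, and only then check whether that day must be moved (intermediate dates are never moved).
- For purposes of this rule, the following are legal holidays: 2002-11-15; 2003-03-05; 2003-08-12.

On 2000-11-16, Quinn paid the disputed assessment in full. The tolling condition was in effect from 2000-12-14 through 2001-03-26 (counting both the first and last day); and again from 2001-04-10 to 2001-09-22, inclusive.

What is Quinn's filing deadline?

August 13, 2003

2 years after 2000-11-16 is November 16, 2002.
From December 14, 2000 through March 26, 2001 inclusive is 103 days; tolling adds 103 days: November 16, 2002 + 103 days = February 27, 2003.
From April 10, 2001 through September 22, 2001 inclusive is 166 days; tolling adds 166 days: February 27, 2003 + 166 days = August 12, 2003.
August 12, 2003 is a listed holiday. The next qualifying day is August 13, 2003.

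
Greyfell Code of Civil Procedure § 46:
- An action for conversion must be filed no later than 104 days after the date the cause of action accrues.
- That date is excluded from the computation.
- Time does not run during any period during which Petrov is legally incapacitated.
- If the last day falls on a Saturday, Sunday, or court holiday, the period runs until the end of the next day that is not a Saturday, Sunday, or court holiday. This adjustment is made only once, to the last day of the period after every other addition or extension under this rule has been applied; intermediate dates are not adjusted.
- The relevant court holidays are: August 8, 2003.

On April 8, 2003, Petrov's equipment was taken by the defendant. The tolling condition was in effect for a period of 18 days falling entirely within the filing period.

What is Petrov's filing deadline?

104 days after April 8, 2003 is July 21, 2003.
Tolling adds 18 days: July 21, 2003 + 18 days = August 8, 2003.
August 8, 2003 is a listed holiday; August 9, 2003 is Saturday; August 10, 2003 is Sunday. The next qualifying day is August 11, 2003.

August 11, 2003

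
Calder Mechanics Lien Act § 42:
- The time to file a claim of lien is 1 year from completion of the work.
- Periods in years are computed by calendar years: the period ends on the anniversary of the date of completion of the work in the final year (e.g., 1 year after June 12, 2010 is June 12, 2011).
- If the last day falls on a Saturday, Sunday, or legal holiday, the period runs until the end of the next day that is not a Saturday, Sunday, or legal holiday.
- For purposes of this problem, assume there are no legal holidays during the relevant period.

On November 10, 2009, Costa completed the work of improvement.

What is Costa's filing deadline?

November 10, 2010

1 year after November 10, 2009 is November 10, 2010.
November 10, 2010 is a Wednesday and not a legal holiday, so no extension applies.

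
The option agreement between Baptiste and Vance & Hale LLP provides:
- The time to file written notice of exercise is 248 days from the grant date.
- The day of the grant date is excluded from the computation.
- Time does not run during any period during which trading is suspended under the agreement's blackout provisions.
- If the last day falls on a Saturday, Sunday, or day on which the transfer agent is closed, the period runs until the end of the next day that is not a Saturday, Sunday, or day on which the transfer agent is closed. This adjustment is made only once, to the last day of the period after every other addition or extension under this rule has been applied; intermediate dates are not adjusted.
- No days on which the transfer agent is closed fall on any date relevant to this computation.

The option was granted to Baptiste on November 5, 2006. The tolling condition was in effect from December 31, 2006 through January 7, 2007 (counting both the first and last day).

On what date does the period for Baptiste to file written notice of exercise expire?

July 19, 2007

248 days after November 5, 2006 is July 11, 2007.
From December 31, 2006 through January 7, 2007 inclusive is 8 days; tolling adds 8 days: July 11, 2007 + 8 days = July 19, 2007.
July 19, 2007 is a Thursday and not a day on which the transfer agent is closed, so no extension applies.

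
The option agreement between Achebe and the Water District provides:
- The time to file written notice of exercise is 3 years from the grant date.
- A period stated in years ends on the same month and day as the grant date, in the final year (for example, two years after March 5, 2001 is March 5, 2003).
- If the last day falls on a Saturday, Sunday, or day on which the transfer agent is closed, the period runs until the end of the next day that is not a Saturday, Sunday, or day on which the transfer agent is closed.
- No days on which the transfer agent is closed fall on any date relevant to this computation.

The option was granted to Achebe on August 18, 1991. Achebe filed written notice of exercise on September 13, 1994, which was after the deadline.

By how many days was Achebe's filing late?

26 days

3 years after August 18, 1991 is August 18, 1994.
August 18, 1994 is a Thursday and not a day on which the transfer agent is closed, so no extension applies.
The deadline is August 18, 1994; from August 18, 1994 to September 13, 1994 is 26 days.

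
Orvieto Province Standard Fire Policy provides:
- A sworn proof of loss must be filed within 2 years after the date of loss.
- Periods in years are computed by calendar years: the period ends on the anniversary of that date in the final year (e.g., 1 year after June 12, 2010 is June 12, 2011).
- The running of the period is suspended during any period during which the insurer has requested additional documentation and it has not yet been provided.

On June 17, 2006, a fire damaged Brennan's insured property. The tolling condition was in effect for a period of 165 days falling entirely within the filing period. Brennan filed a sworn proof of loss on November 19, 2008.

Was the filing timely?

2 years after June 17, 2006 is June 17, 2008.
Tolling adds 165 days: June 17, 2008 + 165 days = November 29, 2008.
The deadline is November 29, 2008; the filing on November 19, 2008 is on or before that date.

Yes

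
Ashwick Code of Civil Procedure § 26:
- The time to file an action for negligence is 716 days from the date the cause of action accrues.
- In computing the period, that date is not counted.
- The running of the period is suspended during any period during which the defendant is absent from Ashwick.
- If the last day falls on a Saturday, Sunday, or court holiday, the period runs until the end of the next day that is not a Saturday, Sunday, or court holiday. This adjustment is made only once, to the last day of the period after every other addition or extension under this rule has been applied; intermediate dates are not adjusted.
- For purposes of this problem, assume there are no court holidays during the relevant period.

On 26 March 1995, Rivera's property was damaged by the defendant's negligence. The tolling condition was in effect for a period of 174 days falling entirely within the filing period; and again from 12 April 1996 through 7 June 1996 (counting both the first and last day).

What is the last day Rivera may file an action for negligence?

716 days after 26 March 1995 is March 11, 1997.
Tolling adds 174 days: March 11, 1997 + 174 days = September 1, 1997.
From April 12, 1996 through June 7, 1996 inclusive is 57 days; tolling adds 57 days: September 1, 1997 + 57 days = October 28, 1997.
October 28, 1997 is a Tuesday and not a court holiday, so no extension applies.

October 28, 1997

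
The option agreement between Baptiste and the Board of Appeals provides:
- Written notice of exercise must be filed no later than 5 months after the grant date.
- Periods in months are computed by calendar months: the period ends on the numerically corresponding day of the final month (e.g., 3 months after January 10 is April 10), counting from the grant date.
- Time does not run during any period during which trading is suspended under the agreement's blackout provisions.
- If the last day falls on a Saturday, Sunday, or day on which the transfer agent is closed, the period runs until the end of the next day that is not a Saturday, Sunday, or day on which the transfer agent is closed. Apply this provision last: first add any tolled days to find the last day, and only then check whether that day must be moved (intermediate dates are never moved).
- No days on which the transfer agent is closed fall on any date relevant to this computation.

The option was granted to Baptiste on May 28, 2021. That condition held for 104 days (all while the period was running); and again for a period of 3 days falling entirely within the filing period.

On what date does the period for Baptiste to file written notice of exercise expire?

5 months after May 28, 2021 is October 28, 2021.
Tolling adds 104 days: October 28, 2021 + 104 days = February 9, 2022.
Tolling adds 3 days: February 9, 2022 + 3 days = February 12, 2022.
February 12, 2022 is Saturday; February 13, 2022 is Sunday. The next qualifying day is February 14, 2022.

February 14, 2022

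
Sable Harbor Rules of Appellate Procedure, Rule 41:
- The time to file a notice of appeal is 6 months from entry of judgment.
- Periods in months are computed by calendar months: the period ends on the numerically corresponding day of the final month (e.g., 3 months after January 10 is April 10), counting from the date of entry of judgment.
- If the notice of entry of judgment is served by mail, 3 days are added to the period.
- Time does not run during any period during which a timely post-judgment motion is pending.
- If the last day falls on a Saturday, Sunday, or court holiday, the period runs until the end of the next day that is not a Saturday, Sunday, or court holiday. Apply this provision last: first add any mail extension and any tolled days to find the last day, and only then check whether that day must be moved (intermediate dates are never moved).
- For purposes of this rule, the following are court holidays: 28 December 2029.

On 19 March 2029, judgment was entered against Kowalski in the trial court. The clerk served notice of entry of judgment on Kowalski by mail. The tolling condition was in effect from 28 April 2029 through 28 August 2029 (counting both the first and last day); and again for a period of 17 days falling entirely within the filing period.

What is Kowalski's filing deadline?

February 11, 2030

6 months after 19 March 2029 is September 19, 2029.
Service was by mail, adding 3 days: September 19, 2029 + 3 days = September 22, 2029.
From April 28, 2029 through August 28, 2029 inclusive is 123 days; tolling adds 123 days: September 22, 2029 + 123 days = January 23, 2030.
Tolling adds 17 days: January 23, 2030 + 17 days = February 9, 2030.
February 9, 2030 is Saturday; February 10, 2030 is Sunday. The next qualifying day is February 11, 2030.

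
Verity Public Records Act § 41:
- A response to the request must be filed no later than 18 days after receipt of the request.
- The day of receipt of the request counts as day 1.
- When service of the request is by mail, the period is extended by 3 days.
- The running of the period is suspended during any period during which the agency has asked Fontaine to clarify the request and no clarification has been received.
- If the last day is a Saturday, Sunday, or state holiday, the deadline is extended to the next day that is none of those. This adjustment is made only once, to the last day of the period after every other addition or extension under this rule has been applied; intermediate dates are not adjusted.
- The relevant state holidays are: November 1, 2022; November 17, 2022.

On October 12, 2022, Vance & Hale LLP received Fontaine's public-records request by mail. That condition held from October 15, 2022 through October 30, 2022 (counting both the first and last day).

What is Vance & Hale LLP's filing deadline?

Counting October 12, 2022 as day 1, day 18 is October 29, 2022.
Service was by mail, adding 3 days: October 29, 2022 + 3 days = November 1, 2022.
From October 15, 2022 through October 30, 2022 inclusive is 16 days; tolling adds 16 days: November 1, 2022 + 16 days = November 17, 2022.
November 17, 2022 is a listed holiday. The next qualifying day is November 18, 2022.

November 18, 2022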